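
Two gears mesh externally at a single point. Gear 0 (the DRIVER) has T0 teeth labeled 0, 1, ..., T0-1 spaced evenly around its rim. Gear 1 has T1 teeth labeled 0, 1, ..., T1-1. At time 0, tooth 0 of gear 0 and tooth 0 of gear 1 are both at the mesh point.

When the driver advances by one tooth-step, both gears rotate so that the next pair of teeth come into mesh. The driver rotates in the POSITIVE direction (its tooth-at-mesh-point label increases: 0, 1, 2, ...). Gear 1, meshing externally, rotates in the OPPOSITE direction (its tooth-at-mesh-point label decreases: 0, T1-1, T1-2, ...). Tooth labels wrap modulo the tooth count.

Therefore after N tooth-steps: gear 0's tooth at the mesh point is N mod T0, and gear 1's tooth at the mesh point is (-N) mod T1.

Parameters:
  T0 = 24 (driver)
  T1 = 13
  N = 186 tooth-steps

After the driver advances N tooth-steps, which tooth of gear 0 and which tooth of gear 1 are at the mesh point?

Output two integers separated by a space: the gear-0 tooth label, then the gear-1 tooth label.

Gear 0 (driver, T0=24): tooth at mesh = N mod T0
  186 = 7 * 24 + 18, so 186 mod 24 = 18
  gear 0 tooth = 18
Gear 1 (driven, T1=13): tooth at mesh = (-N) mod T1
  186 = 14 * 13 + 4, so 186 mod 13 = 4
  (-186) mod 13 = (-4) mod 13 = 13 - 4 = 9
Mesh after 186 steps: gear-0 tooth 18 meets gear-1 tooth 9

Answer: 18 9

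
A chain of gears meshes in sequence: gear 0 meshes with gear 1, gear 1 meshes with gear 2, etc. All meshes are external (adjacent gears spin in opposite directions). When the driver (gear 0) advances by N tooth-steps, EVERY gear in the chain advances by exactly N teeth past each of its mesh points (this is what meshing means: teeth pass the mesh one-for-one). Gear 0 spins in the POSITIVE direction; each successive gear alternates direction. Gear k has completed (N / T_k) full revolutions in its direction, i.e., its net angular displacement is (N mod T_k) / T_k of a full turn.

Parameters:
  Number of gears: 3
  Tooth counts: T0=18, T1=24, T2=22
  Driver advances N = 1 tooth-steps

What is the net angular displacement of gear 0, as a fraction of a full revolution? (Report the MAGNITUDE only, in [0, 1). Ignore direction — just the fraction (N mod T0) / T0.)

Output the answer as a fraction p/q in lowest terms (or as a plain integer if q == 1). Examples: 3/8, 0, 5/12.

Chain of 3 gears, tooth counts: [18, 24, 22]
  gear 0: T0=18, direction=positive, advance = 1 mod 18 = 1 teeth = 1/18 turn
  gear 1: T1=24, direction=negative, advance = 1 mod 24 = 1 teeth = 1/24 turn
  gear 2: T2=22, direction=positive, advance = 1 mod 22 = 1 teeth = 1/22 turn
Gear 0: 1 mod 18 = 1
Fraction = 1 / 18 = 1/18 (gcd(1,18)=1) = 1/18

Answer: 1/18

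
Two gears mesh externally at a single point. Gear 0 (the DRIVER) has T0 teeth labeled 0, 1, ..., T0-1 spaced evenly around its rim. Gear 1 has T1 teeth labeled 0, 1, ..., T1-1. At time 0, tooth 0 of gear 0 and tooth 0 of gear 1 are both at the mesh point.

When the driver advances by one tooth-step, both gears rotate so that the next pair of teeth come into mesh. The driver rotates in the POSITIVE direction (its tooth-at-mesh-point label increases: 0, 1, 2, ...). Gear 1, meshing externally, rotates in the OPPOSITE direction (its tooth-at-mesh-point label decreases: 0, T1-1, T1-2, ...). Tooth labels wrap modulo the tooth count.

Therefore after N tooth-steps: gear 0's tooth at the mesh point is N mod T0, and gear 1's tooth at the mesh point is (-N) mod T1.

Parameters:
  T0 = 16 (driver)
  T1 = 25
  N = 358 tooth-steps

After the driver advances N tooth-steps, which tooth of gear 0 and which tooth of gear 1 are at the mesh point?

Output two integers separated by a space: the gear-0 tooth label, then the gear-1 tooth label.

Answer: 6 17

Derivation:
Gear 0 (driver, T0=16): tooth at mesh = N mod T0
  358 = 22 * 16 + 6, so 358 mod 16 = 6
  gear 0 tooth = 6
Gear 1 (driven, T1=25): tooth at mesh = (-N) mod T1
  358 = 14 * 25 + 8, so 358 mod 25 = 8
  (-358) mod 25 = (-8) mod 25 = 25 - 8 = 17
Mesh after 358 steps: gear-0 tooth 6 meets gear-1 tooth 17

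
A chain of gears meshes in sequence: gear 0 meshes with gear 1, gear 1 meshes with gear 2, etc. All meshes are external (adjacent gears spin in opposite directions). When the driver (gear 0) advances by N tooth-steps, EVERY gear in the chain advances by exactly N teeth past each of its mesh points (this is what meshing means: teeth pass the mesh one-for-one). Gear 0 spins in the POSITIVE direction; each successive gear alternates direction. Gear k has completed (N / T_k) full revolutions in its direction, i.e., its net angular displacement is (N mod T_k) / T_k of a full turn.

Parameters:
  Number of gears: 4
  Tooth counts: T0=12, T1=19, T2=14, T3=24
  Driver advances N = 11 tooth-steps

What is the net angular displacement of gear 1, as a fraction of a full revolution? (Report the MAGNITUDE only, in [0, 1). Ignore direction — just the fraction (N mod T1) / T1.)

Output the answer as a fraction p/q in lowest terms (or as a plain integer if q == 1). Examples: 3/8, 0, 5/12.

Chain of 4 gears, tooth counts: [12, 19, 14, 24]
  gear 0: T0=12, direction=positive, advance = 11 mod 12 = 11 teeth = 11/12 turn
  gear 1: T1=19, direction=negative, advance = 11 mod 19 = 11 teeth = 11/19 turn
  gear 2: T2=14, direction=positive, advance = 11 mod 14 = 11 teeth = 11/14 turn
  gear 3: T3=24, direction=negative, advance = 11 mod 24 = 11 teeth = 11/24 turn
Gear 1: 11 mod 19 = 11
Fraction = 11 / 19 = 11/19 (gcd(11,19)=1) = 11/19

Answer: 11/19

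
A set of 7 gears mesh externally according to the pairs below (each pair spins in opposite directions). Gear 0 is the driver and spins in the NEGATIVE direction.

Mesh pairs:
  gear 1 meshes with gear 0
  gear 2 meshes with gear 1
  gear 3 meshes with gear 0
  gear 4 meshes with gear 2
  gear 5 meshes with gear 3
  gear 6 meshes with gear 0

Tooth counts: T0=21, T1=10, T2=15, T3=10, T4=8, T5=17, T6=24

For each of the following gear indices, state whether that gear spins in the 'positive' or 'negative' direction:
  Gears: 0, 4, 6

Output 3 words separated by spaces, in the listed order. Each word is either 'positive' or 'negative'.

Gear 0 (driver): negative (depth 0)
  gear 1: meshes with gear 0 -> depth 1 -> positive (opposite of gear 0)
  gear 2: meshes with gear 1 -> depth 2 -> negative (opposite of gear 1)
  gear 3: meshes with gear 0 -> depth 1 -> positive (opposite of gear 0)
  gear 4: meshes with gear 2 -> depth 3 -> positive (opposite of gear 2)
  gear 5: meshes with gear 3 -> depth 2 -> negative (opposite of gear 3)
  gear 6: meshes with gear 0 -> depth 1 -> positive (opposite of gear 0)
Queried indices 0, 4, 6 -> negative, positive, positive

Answer: negative positive positive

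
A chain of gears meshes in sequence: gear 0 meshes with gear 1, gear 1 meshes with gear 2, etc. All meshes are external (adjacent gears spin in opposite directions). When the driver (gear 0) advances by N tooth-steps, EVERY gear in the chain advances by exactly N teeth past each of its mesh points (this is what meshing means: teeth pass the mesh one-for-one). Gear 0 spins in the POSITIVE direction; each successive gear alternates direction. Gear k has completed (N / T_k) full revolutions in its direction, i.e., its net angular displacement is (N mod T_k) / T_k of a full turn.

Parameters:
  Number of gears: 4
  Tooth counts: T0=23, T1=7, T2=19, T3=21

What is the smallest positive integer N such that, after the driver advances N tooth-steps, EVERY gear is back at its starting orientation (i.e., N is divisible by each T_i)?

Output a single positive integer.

Gear k returns to start when N is a multiple of T_k.
All gears at start simultaneously when N is a common multiple of [23, 7, 19, 21]; the smallest such N is lcm(23, 7, 19, 21).
Start: lcm = T0 = 23
Fold in T1=7: gcd(23, 7) = 1; lcm(23, 7) = 23 * 7 / 1 = 161 / 1 = 161
Fold in T2=19: gcd(161, 19) = 1; lcm(161, 19) = 161 * 19 / 1 = 3059 / 1 = 3059
Fold in T3=21: gcd(3059, 21) = 7; lcm(3059, 21) = 3059 * 21 / 7 = 64239 / 7 = 9177
Full cycle length = 9177

Answer: 9177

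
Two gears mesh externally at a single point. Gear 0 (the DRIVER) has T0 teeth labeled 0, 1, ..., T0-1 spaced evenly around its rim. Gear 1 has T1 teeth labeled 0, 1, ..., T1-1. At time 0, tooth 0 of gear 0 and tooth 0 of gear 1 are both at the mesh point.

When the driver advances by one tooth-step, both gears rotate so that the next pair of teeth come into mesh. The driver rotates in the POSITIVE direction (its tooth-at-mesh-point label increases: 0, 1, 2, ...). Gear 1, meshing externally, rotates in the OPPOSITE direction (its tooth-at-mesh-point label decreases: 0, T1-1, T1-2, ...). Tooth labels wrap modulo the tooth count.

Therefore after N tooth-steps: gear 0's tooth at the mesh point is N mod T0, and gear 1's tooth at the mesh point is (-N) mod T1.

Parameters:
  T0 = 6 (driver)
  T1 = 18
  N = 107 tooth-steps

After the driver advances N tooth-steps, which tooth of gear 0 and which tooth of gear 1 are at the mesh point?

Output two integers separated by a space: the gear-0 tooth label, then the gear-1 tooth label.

Gear 0 (driver, T0=6): tooth at mesh = N mod T0
  107 = 17 * 6 + 5, so 107 mod 6 = 5
  gear 0 tooth = 5
Gear 1 (driven, T1=18): tooth at mesh = (-N) mod T1
  107 = 5 * 18 + 17, so 107 mod 18 = 17
  (-107) mod 18 = (-17) mod 18 = 18 - 17 = 1
Mesh after 107 steps: gear-0 tooth 5 meets gear-1 tooth 1

Answer: 5 1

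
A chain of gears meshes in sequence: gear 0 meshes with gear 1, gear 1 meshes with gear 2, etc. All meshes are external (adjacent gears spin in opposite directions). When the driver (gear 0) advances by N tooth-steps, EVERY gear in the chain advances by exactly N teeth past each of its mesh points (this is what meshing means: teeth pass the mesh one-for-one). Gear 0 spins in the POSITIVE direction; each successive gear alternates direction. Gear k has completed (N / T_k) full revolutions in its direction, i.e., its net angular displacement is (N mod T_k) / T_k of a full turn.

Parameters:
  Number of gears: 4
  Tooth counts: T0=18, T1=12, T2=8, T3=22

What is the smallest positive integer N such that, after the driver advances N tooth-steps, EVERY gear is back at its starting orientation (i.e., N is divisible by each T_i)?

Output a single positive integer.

Gear k returns to start when N is a multiple of T_k.
All gears at start simultaneously when N is a common multiple of [18, 12, 8, 22]; the smallest such N is lcm(18, 12, 8, 22).
Start: lcm = T0 = 18
Fold in T1=12: gcd(18, 12) = 6; lcm(18, 12) = 18 * 12 / 6 = 216 / 6 = 36
Fold in T2=8: gcd(36, 8) = 4; lcm(36, 8) = 36 * 8 / 4 = 288 / 4 = 72
Fold in T3=22: gcd(72, 22) = 2; lcm(72, 22) = 72 * 22 / 2 = 1584 / 2 = 792
Full cycle length = 792

Answer: 792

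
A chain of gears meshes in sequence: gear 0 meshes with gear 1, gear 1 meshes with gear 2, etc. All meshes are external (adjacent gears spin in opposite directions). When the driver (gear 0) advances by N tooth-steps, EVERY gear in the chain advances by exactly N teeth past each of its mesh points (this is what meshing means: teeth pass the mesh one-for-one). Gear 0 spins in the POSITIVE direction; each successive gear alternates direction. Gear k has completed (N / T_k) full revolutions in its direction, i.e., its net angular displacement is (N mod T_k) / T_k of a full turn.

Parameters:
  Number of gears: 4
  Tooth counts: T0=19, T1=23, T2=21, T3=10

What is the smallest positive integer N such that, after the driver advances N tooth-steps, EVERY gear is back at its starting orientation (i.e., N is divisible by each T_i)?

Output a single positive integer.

Answer: 91770

Derivation:
Gear k returns to start when N is a multiple of T_k.
All gears at start simultaneously when N is a common multiple of [19, 23, 21, 10]; the smallest such N is lcm(19, 23, 21, 10).
Start: lcm = T0 = 19
Fold in T1=23: gcd(19, 23) = 1; lcm(19, 23) = 19 * 23 / 1 = 437 / 1 = 437
Fold in T2=21: gcd(437, 21) = 1; lcm(437, 21) = 437 * 21 / 1 = 9177 / 1 = 9177
Fold in T3=10: gcd(9177, 10) = 1; lcm(9177, 10) = 9177 * 10 / 1 = 91770 / 1 = 91770
Full cycle length = 91770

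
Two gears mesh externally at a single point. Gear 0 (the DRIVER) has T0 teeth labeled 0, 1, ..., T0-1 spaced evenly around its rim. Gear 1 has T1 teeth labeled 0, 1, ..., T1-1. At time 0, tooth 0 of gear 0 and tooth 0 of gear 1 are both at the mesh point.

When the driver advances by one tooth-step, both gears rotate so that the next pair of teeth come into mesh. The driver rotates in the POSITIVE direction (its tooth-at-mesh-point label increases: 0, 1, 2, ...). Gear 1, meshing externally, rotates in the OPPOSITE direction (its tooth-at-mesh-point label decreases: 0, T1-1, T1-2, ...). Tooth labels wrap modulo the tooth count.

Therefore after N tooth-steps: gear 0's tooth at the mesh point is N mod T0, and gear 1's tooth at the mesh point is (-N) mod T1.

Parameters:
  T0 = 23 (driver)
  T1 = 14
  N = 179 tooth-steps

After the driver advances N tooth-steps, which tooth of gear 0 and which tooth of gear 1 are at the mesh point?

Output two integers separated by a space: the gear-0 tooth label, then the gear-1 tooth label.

Answer: 18 3

Derivation:
Gear 0 (driver, T0=23): tooth at mesh = N mod T0
  179 = 7 * 23 + 18, so 179 mod 23 = 18
  gear 0 tooth = 18
Gear 1 (driven, T1=14): tooth at mesh = (-N) mod T1
  179 = 12 * 14 + 11, so 179 mod 14 = 11
  (-179) mod 14 = (-11) mod 14 = 14 - 11 = 3
Mesh after 179 steps: gear-0 tooth 18 meets gear-1 tooth 3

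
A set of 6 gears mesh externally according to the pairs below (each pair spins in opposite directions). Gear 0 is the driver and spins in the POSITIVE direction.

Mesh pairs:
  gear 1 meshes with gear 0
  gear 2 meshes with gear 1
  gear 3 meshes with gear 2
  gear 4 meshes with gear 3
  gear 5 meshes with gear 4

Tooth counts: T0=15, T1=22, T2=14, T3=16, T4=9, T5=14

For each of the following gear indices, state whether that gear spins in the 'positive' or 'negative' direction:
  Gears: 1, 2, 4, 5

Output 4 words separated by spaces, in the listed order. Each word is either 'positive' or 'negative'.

Gear 0 (driver): positive (depth 0)
  gear 1: meshes with gear 0 -> depth 1 -> negative (opposite of gear 0)
  gear 2: meshes with gear 1 -> depth 2 -> positive (opposite of gear 1)
  gear 3: meshes with gear 2 -> depth 3 -> negative (opposite of gear 2)
  gear 4: meshes with gear 3 -> depth 4 -> positive (opposite of gear 3)
  gear 5: meshes with gear 4 -> depth 5 -> negative (opposite of gear 4)
Queried indices 1, 2, 4, 5 -> negative, positive, positive, negative

Answer: negative positive positive negative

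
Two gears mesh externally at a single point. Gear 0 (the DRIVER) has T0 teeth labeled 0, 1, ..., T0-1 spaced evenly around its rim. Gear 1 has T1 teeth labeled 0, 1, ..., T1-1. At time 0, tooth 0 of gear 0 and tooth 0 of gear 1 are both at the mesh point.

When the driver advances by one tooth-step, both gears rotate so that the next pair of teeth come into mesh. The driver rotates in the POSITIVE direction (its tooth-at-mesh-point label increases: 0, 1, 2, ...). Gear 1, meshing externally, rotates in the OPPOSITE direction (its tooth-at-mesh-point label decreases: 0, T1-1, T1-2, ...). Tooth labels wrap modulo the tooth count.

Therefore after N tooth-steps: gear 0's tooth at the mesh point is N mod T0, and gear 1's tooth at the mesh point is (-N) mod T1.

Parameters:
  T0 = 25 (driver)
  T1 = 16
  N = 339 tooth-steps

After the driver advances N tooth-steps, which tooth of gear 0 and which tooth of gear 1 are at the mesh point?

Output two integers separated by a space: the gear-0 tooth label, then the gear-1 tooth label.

Answer: 14 13

Derivation:
Gear 0 (driver, T0=25): tooth at mesh = N mod T0
  339 = 13 * 25 + 14, so 339 mod 25 = 14
  gear 0 tooth = 14
Gear 1 (driven, T1=16): tooth at mesh = (-N) mod T1
  339 = 21 * 16 + 3, so 339 mod 16 = 3
  (-339) mod 16 = (-3) mod 16 = 16 - 3 = 13
Mesh after 339 steps: gear-0 tooth 14 meets gear-1 tooth 13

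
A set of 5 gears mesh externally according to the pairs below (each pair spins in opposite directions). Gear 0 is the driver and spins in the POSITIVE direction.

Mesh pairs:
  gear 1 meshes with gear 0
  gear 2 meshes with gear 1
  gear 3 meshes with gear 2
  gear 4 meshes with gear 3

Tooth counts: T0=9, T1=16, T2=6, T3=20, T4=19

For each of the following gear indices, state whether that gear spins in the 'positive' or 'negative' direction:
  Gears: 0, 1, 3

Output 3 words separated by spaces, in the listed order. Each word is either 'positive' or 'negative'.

Answer: positive negative negative

Derivation:
Gear 0 (driver): positive (depth 0)
  gear 1: meshes with gear 0 -> depth 1 -> negative (opposite of gear 0)
  gear 2: meshes with gear 1 -> depth 2 -> positive (opposite of gear 1)
  gear 3: meshes with gear 2 -> depth 3 -> negative (opposite of gear 2)
  gear 4: meshes with gear 3 -> depth 4 -> positive (opposite of gear 3)
Queried indices 0, 1, 3 -> positive, negative, negative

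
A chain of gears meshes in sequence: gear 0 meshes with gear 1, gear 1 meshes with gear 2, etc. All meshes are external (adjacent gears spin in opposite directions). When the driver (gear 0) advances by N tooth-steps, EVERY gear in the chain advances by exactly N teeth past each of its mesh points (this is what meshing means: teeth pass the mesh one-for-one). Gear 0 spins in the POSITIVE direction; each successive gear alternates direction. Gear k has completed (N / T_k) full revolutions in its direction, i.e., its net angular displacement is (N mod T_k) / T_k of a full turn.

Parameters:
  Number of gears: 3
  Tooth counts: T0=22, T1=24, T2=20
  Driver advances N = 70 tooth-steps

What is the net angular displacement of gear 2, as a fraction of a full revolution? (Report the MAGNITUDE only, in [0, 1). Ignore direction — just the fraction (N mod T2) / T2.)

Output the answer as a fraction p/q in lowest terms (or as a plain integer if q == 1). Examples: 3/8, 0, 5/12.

Answer: 1/2

Derivation:
Chain of 3 gears, tooth counts: [22, 24, 20]
  gear 0: T0=22, direction=positive, advance = 70 mod 22 = 4 teeth = 4/22 turn
  gear 1: T1=24, direction=negative, advance = 70 mod 24 = 22 teeth = 22/24 turn
  gear 2: T2=20, direction=positive, advance = 70 mod 20 = 10 teeth = 10/20 turn
Gear 2: 70 mod 20 = 10
Fraction = 10 / 20 = 1/2 (gcd(10,20)=10) = 1/2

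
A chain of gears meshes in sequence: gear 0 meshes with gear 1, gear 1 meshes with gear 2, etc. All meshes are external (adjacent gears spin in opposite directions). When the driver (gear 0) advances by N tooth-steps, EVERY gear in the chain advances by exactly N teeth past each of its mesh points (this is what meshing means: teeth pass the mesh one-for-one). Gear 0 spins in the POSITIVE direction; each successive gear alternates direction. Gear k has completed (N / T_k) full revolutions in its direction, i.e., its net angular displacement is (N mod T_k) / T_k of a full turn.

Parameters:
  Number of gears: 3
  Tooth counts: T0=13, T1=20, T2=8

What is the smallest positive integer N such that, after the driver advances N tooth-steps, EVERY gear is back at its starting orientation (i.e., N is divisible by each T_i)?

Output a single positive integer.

Gear k returns to start when N is a multiple of T_k.
All gears at start simultaneously when N is a common multiple of [13, 20, 8]; the smallest such N is lcm(13, 20, 8).
Start: lcm = T0 = 13
Fold in T1=20: gcd(13, 20) = 1; lcm(13, 20) = 13 * 20 / 1 = 260 / 1 = 260
Fold in T2=8: gcd(260, 8) = 4; lcm(260, 8) = 260 * 8 / 4 = 2080 / 4 = 520
Full cycle length = 520

Answer: 520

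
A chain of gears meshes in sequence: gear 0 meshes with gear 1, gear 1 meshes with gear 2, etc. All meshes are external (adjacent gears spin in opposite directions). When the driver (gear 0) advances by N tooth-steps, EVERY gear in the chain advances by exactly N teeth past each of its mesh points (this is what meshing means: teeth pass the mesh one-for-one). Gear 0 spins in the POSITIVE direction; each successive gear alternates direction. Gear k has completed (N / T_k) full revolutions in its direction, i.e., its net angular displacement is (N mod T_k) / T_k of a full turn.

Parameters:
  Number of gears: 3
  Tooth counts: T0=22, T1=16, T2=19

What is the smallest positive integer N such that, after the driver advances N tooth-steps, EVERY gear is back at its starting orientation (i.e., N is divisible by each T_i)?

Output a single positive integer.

Answer: 3344

Derivation:
Gear k returns to start when N is a multiple of T_k.
All gears at start simultaneously when N is a common multiple of [22, 16, 19]; the smallest such N is lcm(22, 16, 19).
Start: lcm = T0 = 22
Fold in T1=16: gcd(22, 16) = 2; lcm(22, 16) = 22 * 16 / 2 = 352 / 2 = 176
Fold in T2=19: gcd(176, 19) = 1; lcm(176, 19) = 176 * 19 / 1 = 3344 / 1 = 3344
Full cycle length = 3344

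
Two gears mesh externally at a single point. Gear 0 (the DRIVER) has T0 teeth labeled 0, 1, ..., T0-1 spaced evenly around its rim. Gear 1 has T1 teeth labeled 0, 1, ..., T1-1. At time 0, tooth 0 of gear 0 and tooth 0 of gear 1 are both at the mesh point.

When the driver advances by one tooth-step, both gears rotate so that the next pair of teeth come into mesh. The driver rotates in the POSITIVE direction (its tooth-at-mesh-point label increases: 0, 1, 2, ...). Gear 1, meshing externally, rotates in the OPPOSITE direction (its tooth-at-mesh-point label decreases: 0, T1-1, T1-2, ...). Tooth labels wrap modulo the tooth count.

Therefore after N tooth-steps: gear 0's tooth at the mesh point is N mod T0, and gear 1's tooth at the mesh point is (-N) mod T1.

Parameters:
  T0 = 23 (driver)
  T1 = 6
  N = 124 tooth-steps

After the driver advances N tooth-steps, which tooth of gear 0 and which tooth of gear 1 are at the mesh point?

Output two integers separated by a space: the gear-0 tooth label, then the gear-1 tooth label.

Gear 0 (driver, T0=23): tooth at mesh = N mod T0
  124 = 5 * 23 + 9, so 124 mod 23 = 9
  gear 0 tooth = 9
Gear 1 (driven, T1=6): tooth at mesh = (-N) mod T1
  124 = 20 * 6 + 4, so 124 mod 6 = 4
  (-124) mod 6 = (-4) mod 6 = 6 - 4 = 2
Mesh after 124 steps: gear-0 tooth 9 meets gear-1 tooth 2

Answer: 9 2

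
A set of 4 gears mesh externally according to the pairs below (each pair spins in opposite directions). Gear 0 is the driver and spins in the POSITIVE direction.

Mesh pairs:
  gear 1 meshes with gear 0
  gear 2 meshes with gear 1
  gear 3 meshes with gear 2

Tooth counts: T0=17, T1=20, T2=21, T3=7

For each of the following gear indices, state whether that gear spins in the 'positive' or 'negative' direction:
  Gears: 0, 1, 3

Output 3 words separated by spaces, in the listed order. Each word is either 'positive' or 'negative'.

Answer: positive negative negative

Derivation:
Gear 0 (driver): positive (depth 0)
  gear 1: meshes with gear 0 -> depth 1 -> negative (opposite of gear 0)
  gear 2: meshes with gear 1 -> depth 2 -> positive (opposite of gear 1)
  gear 3: meshes with gear 2 -> depth 3 -> negative (opposite of gear 2)
Queried indices 0, 1, 3 -> positive, negative, negative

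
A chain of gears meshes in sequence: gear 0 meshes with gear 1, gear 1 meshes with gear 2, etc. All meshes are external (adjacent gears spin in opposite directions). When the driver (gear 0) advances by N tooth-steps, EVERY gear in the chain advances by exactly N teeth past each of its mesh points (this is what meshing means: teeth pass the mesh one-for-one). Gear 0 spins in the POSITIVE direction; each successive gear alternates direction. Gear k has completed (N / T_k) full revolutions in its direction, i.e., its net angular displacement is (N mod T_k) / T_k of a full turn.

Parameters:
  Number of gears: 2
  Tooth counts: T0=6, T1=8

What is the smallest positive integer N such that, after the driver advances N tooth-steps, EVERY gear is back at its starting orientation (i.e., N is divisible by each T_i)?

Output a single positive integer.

Answer: 24

Derivation:
Gear k returns to start when N is a multiple of T_k.
All gears at start simultaneously when N is a common multiple of [6, 8]; the smallest such N is lcm(6, 8).
Start: lcm = T0 = 6
Fold in T1=8: gcd(6, 8) = 2; lcm(6, 8) = 6 * 8 / 2 = 48 / 2 = 24
Full cycle length = 24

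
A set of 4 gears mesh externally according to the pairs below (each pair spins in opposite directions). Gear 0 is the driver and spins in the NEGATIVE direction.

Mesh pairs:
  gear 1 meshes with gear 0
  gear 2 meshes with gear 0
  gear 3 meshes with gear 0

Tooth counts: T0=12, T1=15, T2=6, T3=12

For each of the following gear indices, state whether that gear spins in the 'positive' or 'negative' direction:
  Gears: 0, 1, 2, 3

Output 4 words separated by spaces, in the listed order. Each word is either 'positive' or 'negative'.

Gear 0 (driver): negative (depth 0)
  gear 1: meshes with gear 0 -> depth 1 -> positive (opposite of gear 0)
  gear 2: meshes with gear 0 -> depth 1 -> positive (opposite of gear 0)
  gear 3: meshes with gear 0 -> depth 1 -> positive (opposite of gear 0)
Queried indices 0, 1, 2, 3 -> negative, positive, positive, positive

Answer: negative positive positive positive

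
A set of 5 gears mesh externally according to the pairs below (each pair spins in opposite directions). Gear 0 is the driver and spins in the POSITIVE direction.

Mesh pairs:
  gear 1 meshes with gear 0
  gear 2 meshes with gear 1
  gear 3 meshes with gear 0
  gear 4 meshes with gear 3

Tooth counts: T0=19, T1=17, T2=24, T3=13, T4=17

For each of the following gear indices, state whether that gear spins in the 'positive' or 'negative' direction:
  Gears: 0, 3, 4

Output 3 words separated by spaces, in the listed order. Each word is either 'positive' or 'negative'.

Gear 0 (driver): positive (depth 0)
  gear 1: meshes with gear 0 -> depth 1 -> negative (opposite of gear 0)
  gear 2: meshes with gear 1 -> depth 2 -> positive (opposite of gear 1)
  gear 3: meshes with gear 0 -> depth 1 -> negative (opposite of gear 0)
  gear 4: meshes with gear 3 -> depth 2 -> positive (opposite of gear 3)
Queried indices 0, 3, 4 -> positive, negative, positive

Answer: positive negative positive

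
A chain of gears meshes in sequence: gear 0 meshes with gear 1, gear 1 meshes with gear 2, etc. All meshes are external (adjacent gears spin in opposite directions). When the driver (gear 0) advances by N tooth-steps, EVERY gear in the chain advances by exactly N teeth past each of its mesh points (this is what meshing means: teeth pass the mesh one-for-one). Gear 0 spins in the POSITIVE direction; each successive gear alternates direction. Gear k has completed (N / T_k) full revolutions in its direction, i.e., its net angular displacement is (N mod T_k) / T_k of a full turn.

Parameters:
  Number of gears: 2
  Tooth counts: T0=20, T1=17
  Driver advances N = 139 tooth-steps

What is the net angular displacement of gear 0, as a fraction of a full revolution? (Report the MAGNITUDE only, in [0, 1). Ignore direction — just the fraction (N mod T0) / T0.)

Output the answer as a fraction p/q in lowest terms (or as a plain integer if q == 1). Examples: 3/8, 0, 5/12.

Chain of 2 gears, tooth counts: [20, 17]
  gear 0: T0=20, direction=positive, advance = 139 mod 20 = 19 teeth = 19/20 turn
  gear 1: T1=17, direction=negative, advance = 139 mod 17 = 3 teeth = 3/17 turn
Gear 0: 139 mod 20 = 19
Fraction = 19 / 20 = 19/20 (gcd(19,20)=1) = 19/20

Answer: 19/20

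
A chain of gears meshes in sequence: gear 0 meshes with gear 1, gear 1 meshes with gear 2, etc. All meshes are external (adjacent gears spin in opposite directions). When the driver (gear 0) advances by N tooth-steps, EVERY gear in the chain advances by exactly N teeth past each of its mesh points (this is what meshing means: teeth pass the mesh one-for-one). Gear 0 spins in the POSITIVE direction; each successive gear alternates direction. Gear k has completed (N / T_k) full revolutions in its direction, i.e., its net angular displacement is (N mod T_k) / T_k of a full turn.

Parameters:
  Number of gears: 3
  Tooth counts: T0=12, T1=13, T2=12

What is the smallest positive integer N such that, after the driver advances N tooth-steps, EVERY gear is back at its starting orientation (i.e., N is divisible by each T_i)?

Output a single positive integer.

Answer: 156

Derivation:
Gear k returns to start when N is a multiple of T_k.
All gears at start simultaneously when N is a common multiple of [12, 13, 12]; the smallest such N is lcm(12, 13, 12).
Start: lcm = T0 = 12
Fold in T1=13: gcd(12, 13) = 1; lcm(12, 13) = 12 * 13 / 1 = 156 / 1 = 156
Fold in T2=12: gcd(156, 12) = 12; lcm(156, 12) = 156 * 12 / 12 = 1872 / 12 = 156
Full cycle length = 156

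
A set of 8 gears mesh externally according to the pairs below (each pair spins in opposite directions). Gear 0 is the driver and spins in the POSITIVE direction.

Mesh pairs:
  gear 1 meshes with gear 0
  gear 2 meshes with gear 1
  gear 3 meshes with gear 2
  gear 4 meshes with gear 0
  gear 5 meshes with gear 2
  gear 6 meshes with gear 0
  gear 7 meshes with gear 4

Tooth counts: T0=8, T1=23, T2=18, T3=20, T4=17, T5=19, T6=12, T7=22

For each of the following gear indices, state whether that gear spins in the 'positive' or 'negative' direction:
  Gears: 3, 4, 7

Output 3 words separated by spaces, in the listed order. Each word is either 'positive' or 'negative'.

Gear 0 (driver): positive (depth 0)
  gear 1: meshes with gear 0 -> depth 1 -> negative (opposite of gear 0)
  gear 2: meshes with gear 1 -> depth 2 -> positive (opposite of gear 1)
  gear 3: meshes with gear 2 -> depth 3 -> negative (opposite of gear 2)
  gear 4: meshes with gear 0 -> depth 1 -> negative (opposite of gear 0)
  gear 5: meshes with gear 2 -> depth 3 -> negative (opposite of gear 2)
  gear 6: meshes with gear 0 -> depth 1 -> negative (opposite of gear 0)
  gear 7: meshes with gear 4 -> depth 2 -> positive (opposite of gear 4)
Queried indices 3, 4, 7 -> negative, negative, positive

Answer: negative negative positive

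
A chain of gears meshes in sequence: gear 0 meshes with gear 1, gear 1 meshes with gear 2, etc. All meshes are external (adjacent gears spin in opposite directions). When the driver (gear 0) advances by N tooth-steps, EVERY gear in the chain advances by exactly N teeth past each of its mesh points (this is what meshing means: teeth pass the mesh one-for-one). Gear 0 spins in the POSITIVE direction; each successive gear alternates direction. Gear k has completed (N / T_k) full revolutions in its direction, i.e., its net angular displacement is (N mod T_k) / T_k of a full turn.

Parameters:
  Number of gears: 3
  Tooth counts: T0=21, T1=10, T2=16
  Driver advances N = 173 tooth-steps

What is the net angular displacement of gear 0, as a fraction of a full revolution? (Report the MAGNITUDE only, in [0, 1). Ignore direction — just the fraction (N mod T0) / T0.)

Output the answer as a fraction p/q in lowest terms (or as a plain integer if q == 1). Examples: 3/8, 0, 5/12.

Answer: 5/21

Derivation:
Chain of 3 gears, tooth counts: [21, 10, 16]
  gear 0: T0=21, direction=positive, advance = 173 mod 21 = 5 teeth = 5/21 turn
  gear 1: T1=10, direction=negative, advance = 173 mod 10 = 3 teeth = 3/10 turn
  gear 2: T2=16, direction=positive, advance = 173 mod 16 = 13 teeth = 13/16 turn
Gear 0: 173 mod 21 = 5
Fraction = 5 / 21 = 5/21 (gcd(5,21)=1) = 5/21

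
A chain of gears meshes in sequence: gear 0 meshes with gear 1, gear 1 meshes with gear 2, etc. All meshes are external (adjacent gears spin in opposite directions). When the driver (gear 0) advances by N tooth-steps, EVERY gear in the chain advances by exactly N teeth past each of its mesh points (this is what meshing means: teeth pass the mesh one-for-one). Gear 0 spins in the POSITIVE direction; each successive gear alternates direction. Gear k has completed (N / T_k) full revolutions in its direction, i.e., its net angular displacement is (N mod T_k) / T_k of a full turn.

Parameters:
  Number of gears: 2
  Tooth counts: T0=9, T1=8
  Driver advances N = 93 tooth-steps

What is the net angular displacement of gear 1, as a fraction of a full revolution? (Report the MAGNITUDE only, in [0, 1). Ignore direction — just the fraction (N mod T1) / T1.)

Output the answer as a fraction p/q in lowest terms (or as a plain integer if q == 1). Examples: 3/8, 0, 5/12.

Chain of 2 gears, tooth counts: [9, 8]
  gear 0: T0=9, direction=positive, advance = 93 mod 9 = 3 teeth = 3/9 turn
  gear 1: T1=8, direction=negative, advance = 93 mod 8 = 5 teeth = 5/8 turn
Gear 1: 93 mod 8 = 5
Fraction = 5 / 8 = 5/8 (gcd(5,8)=1) = 5/8

Answer: 5/8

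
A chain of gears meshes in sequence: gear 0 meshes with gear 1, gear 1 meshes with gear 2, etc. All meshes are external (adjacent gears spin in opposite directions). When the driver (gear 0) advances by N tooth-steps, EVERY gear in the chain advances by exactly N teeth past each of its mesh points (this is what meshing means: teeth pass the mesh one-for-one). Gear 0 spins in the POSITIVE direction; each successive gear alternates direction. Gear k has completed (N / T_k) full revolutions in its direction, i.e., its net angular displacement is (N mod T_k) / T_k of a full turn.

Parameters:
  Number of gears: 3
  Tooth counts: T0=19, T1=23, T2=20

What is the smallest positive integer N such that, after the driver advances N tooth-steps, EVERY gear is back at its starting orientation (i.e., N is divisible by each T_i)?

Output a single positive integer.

Answer: 8740

Derivation:
Gear k returns to start when N is a multiple of T_k.
All gears at start simultaneously when N is a common multiple of [19, 23, 20]; the smallest such N is lcm(19, 23, 20).
Start: lcm = T0 = 19
Fold in T1=23: gcd(19, 23) = 1; lcm(19, 23) = 19 * 23 / 1 = 437 / 1 = 437
Fold in T2=20: gcd(437, 20) = 1; lcm(437, 20) = 437 * 20 / 1 = 8740 / 1 = 8740
Full cycle length = 8740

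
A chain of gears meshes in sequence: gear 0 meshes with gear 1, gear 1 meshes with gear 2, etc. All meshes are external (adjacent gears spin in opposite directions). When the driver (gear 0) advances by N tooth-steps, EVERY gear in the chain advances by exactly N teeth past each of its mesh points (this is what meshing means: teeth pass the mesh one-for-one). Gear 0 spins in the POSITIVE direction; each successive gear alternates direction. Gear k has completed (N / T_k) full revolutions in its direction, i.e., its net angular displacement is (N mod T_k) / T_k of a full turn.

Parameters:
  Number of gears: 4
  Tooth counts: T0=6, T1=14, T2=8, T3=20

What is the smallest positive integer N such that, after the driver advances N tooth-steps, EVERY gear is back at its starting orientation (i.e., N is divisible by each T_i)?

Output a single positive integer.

Answer: 840

Derivation:
Gear k returns to start when N is a multiple of T_k.
All gears at start simultaneously when N is a common multiple of [6, 14, 8, 20]; the smallest such N is lcm(6, 14, 8, 20).
Start: lcm = T0 = 6
Fold in T1=14: gcd(6, 14) = 2; lcm(6, 14) = 6 * 14 / 2 = 84 / 2 = 42
Fold in T2=8: gcd(42, 8) = 2; lcm(42, 8) = 42 * 8 / 2 = 336 / 2 = 168
Fold in T3=20: gcd(168, 20) = 4; lcm(168, 20) = 168 * 20 / 4 = 3360 / 4 = 840
Full cycle length = 840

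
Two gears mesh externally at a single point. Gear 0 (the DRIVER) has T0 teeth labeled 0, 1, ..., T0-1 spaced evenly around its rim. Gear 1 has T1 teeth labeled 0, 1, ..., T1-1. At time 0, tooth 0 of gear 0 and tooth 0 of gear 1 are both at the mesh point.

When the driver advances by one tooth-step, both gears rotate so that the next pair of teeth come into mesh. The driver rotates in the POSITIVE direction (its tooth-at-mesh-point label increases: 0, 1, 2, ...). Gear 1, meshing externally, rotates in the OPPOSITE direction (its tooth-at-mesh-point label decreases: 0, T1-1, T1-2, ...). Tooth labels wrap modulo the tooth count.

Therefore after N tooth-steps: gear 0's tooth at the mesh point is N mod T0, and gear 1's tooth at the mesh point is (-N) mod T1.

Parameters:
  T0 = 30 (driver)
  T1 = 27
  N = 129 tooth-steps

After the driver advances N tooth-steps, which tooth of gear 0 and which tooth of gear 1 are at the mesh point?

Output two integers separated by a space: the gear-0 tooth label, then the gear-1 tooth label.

Gear 0 (driver, T0=30): tooth at mesh = N mod T0
  129 = 4 * 30 + 9, so 129 mod 30 = 9
  gear 0 tooth = 9
Gear 1 (driven, T1=27): tooth at mesh = (-N) mod T1
  129 = 4 * 27 + 21, so 129 mod 27 = 21
  (-129) mod 27 = (-21) mod 27 = 27 - 21 = 6
Mesh after 129 steps: gear-0 tooth 9 meets gear-1 tooth 6

Answer: 9 6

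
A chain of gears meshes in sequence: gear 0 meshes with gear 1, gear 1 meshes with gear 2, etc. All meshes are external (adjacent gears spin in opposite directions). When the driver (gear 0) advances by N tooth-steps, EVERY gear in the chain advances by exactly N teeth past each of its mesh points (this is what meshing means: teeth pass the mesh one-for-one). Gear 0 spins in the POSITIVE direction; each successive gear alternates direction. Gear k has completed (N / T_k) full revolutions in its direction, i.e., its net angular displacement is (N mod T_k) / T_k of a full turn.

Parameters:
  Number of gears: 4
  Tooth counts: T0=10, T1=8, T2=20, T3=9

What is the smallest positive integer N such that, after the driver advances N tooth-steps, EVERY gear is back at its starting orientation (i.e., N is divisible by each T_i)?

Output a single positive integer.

Gear k returns to start when N is a multiple of T_k.
All gears at start simultaneously when N is a common multiple of [10, 8, 20, 9]; the smallest such N is lcm(10, 8, 20, 9).
Start: lcm = T0 = 10
Fold in T1=8: gcd(10, 8) = 2; lcm(10, 8) = 10 * 8 / 2 = 80 / 2 = 40
Fold in T2=20: gcd(40, 20) = 20; lcm(40, 20) = 40 * 20 / 20 = 800 / 20 = 40
Fold in T3=9: gcd(40, 9) = 1; lcm(40, 9) = 40 * 9 / 1 = 360 / 1 = 360
Full cycle length = 360

Answer: 360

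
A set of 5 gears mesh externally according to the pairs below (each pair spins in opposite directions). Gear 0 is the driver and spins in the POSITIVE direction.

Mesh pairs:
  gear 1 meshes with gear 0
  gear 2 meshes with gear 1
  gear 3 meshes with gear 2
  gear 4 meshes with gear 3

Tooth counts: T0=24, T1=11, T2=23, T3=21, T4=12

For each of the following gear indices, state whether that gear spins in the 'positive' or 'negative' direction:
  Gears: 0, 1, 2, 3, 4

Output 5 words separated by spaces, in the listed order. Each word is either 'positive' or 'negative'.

Gear 0 (driver): positive (depth 0)
  gear 1: meshes with gear 0 -> depth 1 -> negative (opposite of gear 0)
  gear 2: meshes with gear 1 -> depth 2 -> positive (opposite of gear 1)
  gear 3: meshes with gear 2 -> depth 3 -> negative (opposite of gear 2)
  gear 4: meshes with gear 3 -> depth 4 -> positive (opposite of gear 3)
Queried indices 0, 1, 2, 3, 4 -> positive, negative, positive, negative, positive

Answer: positive negative positive negative positive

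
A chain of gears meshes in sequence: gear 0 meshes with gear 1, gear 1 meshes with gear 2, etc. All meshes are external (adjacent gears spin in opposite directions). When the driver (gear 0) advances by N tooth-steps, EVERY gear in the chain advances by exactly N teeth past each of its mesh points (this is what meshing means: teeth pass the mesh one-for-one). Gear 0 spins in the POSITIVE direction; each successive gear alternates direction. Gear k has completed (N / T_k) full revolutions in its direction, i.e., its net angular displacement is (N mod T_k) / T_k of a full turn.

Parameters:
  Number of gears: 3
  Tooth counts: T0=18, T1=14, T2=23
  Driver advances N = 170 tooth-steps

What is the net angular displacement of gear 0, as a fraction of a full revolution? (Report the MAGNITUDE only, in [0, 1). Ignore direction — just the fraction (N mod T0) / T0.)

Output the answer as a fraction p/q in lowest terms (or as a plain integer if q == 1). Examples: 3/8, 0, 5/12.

Answer: 4/9

Derivation:
Chain of 3 gears, tooth counts: [18, 14, 23]
  gear 0: T0=18, direction=positive, advance = 170 mod 18 = 8 teeth = 8/18 turn
  gear 1: T1=14, direction=negative, advance = 170 mod 14 = 2 teeth = 2/14 turn
  gear 2: T2=23, direction=positive, advance = 170 mod 23 = 9 teeth = 9/23 turn
Gear 0: 170 mod 18 = 8
Fraction = 8 / 18 = 4/9 (gcd(8,18)=2) = 4/9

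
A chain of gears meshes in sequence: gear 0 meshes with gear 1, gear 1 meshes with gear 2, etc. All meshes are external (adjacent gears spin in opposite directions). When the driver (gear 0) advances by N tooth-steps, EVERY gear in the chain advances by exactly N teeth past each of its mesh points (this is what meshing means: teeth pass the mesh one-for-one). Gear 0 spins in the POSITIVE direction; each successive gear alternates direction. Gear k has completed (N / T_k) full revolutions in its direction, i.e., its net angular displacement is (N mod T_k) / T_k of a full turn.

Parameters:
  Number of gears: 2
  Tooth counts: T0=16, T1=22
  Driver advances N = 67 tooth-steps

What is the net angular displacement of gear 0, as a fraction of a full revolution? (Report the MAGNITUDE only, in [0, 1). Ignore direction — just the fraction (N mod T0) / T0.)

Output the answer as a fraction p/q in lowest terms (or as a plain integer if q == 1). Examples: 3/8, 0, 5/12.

Chain of 2 gears, tooth counts: [16, 22]
  gear 0: T0=16, direction=positive, advance = 67 mod 16 = 3 teeth = 3/16 turn
  gear 1: T1=22, direction=negative, advance = 67 mod 22 = 1 teeth = 1/22 turn
Gear 0: 67 mod 16 = 3
Fraction = 3 / 16 = 3/16 (gcd(3,16)=1) = 3/16

Answer: 3/16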